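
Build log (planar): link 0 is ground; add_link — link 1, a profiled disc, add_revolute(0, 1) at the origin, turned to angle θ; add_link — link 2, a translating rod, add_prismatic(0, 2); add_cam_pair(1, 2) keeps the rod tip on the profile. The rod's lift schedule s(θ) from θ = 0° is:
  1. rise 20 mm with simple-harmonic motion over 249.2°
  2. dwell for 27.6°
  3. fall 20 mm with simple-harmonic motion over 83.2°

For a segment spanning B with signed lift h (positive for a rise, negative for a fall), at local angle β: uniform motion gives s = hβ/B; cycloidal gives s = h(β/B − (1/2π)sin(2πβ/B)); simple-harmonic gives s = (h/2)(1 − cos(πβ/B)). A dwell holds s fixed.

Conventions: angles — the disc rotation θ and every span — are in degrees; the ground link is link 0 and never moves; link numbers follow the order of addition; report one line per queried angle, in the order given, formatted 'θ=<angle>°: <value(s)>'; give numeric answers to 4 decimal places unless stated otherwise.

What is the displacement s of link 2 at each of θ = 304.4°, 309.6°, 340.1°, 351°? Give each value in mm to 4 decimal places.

seg 1 [0°–249.2°] simple-harmonic, h=20: full span → s += 20 → s = 20.0000
seg 2 [249.2°–276.8°] dwell: s stays 20.0000
seg 3 [276.8°–360°] simple-harmonic, h=-20: θ=304.4° here. β=27.6, B=83.2. -20/2·(1 − cos(π·0.3317)) = -4.9565 → s = 15.0435
seg 3 [276.8°–360°] simple-harmonic, h=-20: θ=309.6° here. β=32.8, B=83.2. -20/2·(1 − cos(π·0.3942)) = -6.7380 → s = 13.2620
seg 3 [276.8°–360°] simple-harmonic, h=-20: θ=340.1° here. β=63.3, B=83.2. -20/2·(1 − cos(π·0.7608)) = -17.3072 → s = 2.6928
seg 3 [276.8°–360°] simple-harmonic, h=-20: θ=351° here. β=74.2, B=83.2. -20/2·(1 − cos(π·0.8918)) = -19.4281 → s = 0.5719

θ=304.4°: 15.0435
θ=309.6°: 13.2620
θ=340.1°: 2.6928
θ=351°: 0.5719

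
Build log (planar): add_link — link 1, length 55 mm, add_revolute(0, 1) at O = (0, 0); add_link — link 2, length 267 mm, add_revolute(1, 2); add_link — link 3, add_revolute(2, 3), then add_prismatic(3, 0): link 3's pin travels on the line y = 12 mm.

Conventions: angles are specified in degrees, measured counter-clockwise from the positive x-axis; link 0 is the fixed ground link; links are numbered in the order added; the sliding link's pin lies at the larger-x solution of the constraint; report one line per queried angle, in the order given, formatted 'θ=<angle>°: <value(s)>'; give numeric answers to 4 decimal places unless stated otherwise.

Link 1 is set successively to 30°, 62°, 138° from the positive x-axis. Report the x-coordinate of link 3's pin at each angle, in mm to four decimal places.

geometry: r = 55 mm, L = 267 mm, e = 12 mm
θ=30°: crank pin P = (r cos θ, r sin θ) = (47.631397, 27.500000)
θ=30°: h = r sin θ − e = 27.500000 − 12 = 15.500000
θ=30°: x = r cos θ + √(L² − h²) = 47.631397 + 266.549714 = 314.181111
θ=62°: crank pin P = (r cos θ, r sin θ) = (25.820936, 48.562118)
θ=62°: h = r sin θ − e = 48.562118 − 12 = 36.562118
θ=62°: x = r cos θ + √(L² − h²) = 25.820936 + 264.484804 = 290.305740
θ=138°: crank pin P = (r cos θ, r sin θ) = (-40.872965, 36.802183)
θ=138°: h = r sin θ − e = 36.802183 − 12 = 24.802183
θ=138°: x = r cos θ + √(L² − h²) = -40.872965 + 265.845541 = 224.972576

θ=30°: 314.1811
θ=62°: 290.3057
θ=138°: 224.9726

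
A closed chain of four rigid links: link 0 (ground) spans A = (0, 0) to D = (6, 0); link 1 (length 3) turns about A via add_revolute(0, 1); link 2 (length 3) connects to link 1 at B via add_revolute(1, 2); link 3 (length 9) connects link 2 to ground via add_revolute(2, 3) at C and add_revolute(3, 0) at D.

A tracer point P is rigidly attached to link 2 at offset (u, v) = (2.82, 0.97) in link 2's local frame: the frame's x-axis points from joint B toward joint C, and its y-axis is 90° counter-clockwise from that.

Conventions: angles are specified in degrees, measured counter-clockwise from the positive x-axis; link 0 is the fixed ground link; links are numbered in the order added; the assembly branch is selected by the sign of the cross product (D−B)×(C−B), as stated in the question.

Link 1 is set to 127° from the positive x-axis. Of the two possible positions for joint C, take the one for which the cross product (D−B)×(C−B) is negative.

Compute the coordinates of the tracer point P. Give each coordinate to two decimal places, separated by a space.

A=(0,0), D=(6.00,0)
B = A + 3.00·(cos127°, sin127°) = (-1.8054, 2.3959)
|BD| = 8.1649
circle(B,3.00) ∩ circle(D,9.00): a=-0.3267, h=2.9822
  candidates: C₊=(-1.2427,5.3426) cross=24.349; C₋=(-2.9928,-0.3591) cross=-24.349
  branch - wants cross < 0 → take C=(-2.9928,-0.3591) (cross=-24.349)
ex = (C−B)/|BC| = (-0.3958,-0.9183); ey = (0.9183,-0.3958)
P = B + 2.82·ex + 0.97·ey = (-2.0308,-0.5777)

-2.03 -0.58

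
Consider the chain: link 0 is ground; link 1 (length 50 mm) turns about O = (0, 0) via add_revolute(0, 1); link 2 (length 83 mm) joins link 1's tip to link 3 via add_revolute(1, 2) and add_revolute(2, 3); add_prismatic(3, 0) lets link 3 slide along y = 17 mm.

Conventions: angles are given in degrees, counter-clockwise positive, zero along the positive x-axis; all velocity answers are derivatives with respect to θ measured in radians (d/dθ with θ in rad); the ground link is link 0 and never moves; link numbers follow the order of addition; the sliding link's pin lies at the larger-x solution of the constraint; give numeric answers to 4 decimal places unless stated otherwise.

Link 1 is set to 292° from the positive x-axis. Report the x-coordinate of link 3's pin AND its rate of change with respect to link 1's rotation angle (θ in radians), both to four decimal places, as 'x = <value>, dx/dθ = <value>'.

geometry: r = 50 mm, L = 83 mm, e = 17 mm
crank pin P = (r cos θ, r sin θ) = (18.730330, -46.359193)
h = r sin θ − e = -46.359193 − 17 = -63.359193
x = r cos θ + √(L² − h²) = 18.730330 + 53.615415 = 72.345744
dx/dθ = −r sin θ − h·r cos θ/√(L² − h²) (θ in radians; h = -63.359193) = 68.493472

x = 72.3457, dx/dθ = 68.4935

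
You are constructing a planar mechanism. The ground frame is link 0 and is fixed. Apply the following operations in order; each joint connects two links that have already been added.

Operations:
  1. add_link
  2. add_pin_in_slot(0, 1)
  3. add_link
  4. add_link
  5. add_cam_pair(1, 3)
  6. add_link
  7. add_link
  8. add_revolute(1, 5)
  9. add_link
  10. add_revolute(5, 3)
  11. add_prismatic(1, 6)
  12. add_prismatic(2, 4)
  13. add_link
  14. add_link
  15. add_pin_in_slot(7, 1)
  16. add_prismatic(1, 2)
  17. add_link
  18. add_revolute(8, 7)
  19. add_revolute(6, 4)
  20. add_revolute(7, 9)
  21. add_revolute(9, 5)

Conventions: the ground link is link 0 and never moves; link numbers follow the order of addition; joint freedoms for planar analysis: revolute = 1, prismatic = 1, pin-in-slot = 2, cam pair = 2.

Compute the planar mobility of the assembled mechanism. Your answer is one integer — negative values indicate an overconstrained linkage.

(L,J1,J2)=(1,0,0); link0 fixed
link1: (2,0,0)
PS 0-1 [J2]: (2,0,1)
link2: (3,0,1)
link3: (4,0,1)
C 1-3 [J2]: (4,0,2)
link4: (5,0,2)
link5: (6,0,2)
R 1-5 [J1]: (6,1,2)
link6: (7,1,2)
R 5-3 [J1]: (7,2,2)
P 1-6 [J1]: (7,3,2)
P 2-4 [J1]: (7,4,2)
link7: (8,4,2)
link8: (9,4,2)
PS 7-1 [J2]: (9,4,3)
P 1-2 [J1]: (9,5,3)
link9: (10,5,3)
R 8-7 [J1]: (10,6,3)
R 6-4 [J1]: (10,7,3)
R 7-9 [J1]: (10,8,3)
R 9-5 [J1]: (10,9,3)
Grübler: 3·9 − 2·9 − 3 = 6

M = 6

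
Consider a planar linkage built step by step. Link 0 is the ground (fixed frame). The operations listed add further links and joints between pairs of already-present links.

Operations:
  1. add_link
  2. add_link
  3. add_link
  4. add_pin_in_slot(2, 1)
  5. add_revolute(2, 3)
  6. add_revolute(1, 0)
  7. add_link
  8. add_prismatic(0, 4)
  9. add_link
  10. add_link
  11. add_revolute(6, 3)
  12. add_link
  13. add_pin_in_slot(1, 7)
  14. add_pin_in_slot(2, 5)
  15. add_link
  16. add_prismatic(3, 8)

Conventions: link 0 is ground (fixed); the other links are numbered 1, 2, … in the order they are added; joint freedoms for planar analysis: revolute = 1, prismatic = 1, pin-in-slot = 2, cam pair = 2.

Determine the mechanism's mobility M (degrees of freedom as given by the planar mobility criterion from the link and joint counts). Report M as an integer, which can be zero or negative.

L=1 J1=0 J2=0
add link → L=2 J1=0 J2=0
add link → L=3 J1=0 J2=0
add link → L=4 J1=0 J2=0
PS@2,1 dof=2 J2 → L=4 J1=0 J2=1
R@2,3 dof=1 J1 → L=4 J1=1 J2=1
R@1,0 dof=1 J1 → L=4 J1=2 J2=1
add link → L=5 J1=2 J2=1
P@0,4 dof=1 J1 → L=5 J1=3 J2=1
add link → L=6 J1=3 J2=1
add link → L=7 J1=3 J2=1
R@6,3 dof=1 J1 → L=7 J1=4 J2=1
add link → L=8 J1=4 J2=1
PS@1,7 dof=2 J2 → L=8 J1=4 J2=2
PS@2,5 dof=2 J2 → L=8 J1=4 J2=3
add link → L=9 J1=4 J2=3
P@3,8 dof=1 J1 → L=9 J1=5 J2=3
M=3(L−1)−2J1−J2=3·8−2·5−3=11

M = 11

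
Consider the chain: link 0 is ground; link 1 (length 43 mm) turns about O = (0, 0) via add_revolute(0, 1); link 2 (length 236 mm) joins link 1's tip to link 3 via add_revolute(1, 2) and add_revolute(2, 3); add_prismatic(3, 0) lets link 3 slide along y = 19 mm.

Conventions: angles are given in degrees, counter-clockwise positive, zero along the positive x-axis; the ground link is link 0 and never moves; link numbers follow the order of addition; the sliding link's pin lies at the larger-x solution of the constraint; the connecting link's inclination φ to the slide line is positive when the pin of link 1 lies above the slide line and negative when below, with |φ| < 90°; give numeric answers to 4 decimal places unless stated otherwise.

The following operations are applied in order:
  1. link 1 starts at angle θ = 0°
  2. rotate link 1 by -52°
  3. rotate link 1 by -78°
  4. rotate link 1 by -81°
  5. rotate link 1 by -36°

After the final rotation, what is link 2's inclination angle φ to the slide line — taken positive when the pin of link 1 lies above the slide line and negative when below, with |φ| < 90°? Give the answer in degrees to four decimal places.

geometry: r = 43 mm, L = 236 mm, e = 19 mm; θ starts at 0°
rotate link 1 by -52°: θ ← 0° -52° = -52°
rotate link 1 by -78°: θ ← -52° -78° = -130°
rotate link 1 by -81°: θ ← -130° -81° = -211°
rotate link 1 by -36°: θ ← -211° -36° = -247°
h = r sin θ − e = 39.581709 − 19 = 20.581709
sin φ = h / L = 20.581709 / 236 = 0.08721063
φ = arcsin(0.08721063) = 5.003157°

5.0032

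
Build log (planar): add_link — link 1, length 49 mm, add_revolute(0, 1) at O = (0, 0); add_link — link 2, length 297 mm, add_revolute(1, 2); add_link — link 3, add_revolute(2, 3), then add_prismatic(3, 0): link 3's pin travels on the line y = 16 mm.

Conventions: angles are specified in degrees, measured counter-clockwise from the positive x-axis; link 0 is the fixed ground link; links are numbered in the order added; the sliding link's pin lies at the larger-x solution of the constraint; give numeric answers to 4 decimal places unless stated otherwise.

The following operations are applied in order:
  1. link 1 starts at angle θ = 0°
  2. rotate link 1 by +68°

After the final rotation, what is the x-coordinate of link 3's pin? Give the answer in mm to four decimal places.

geometry: r = 49 mm, L = 297 mm, e = 16 mm; θ starts at 0°
rotate link 1 by +68°: θ ← 0° +68° = 68°
crank pin P = (r cos θ, r sin θ) = (18.355723, 45.432009)
h = r sin θ − e = 45.432009 − 16 = 29.432009
x = r cos θ + √(L² − h²) = 18.355723 + 295.538080 = 313.893803

313.8938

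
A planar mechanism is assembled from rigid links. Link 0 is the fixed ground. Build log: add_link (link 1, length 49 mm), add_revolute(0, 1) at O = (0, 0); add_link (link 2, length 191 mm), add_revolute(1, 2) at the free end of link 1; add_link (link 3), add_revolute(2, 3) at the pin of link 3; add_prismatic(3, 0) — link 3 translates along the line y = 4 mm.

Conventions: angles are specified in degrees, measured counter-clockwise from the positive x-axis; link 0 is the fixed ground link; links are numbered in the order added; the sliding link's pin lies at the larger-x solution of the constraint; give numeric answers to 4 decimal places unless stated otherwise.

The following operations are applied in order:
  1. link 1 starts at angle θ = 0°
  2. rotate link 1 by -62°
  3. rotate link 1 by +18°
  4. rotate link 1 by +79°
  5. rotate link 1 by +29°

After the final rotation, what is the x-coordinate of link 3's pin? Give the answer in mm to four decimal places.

geometry: r = 49 mm, L = 191 mm, e = 4 mm; θ starts at 0°
rotate link 1 by -62°: θ ← 0° -62° = -62°
rotate link 1 by +18°: θ ← -62° +18° = -44°
rotate link 1 by +79°: θ ← -44° +79° = 35°
rotate link 1 by +29°: θ ← 35° +29° = 64°
crank pin P = (r cos θ, r sin θ) = (21.480186, 44.040908)
h = r sin θ − e = 44.040908 − 4 = 40.040908
x = r cos θ + √(L² − h²) = 21.480186 + 186.755792 = 208.235978

208.2360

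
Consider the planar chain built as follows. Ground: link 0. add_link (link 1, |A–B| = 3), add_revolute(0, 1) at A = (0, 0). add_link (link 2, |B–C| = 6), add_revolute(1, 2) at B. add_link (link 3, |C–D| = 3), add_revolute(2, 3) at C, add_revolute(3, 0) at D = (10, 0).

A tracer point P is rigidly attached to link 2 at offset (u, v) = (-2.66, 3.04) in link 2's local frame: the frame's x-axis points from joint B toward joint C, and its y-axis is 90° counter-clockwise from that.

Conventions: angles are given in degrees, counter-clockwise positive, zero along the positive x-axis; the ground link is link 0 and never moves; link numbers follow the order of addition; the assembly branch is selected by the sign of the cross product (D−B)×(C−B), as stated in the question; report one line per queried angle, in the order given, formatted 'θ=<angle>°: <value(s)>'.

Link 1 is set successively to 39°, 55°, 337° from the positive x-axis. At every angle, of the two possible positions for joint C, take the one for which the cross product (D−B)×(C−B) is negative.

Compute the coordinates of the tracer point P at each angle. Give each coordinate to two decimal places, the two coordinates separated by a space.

A=(0,0), D=(10.00,0)
θ=39°: B = A + 3.00·(cos39°, sin39°) = (2.3314, 1.8880)
θ=39°: |BD| = 7.8975
θ=39°: circle(B,6.00) ∩ circle(D,3.00): a=5.6582, h=1.9963
θ=39°:   candidates: C₊=(8.3028,2.4737) cross=15.766; C₋=(7.3483,-1.4031) cross=-15.766
θ=39°:   branch - wants cross < 0 → take C=(7.3483,-1.4031) (cross=-15.766)
θ=39°: ex = (C−B)/|BC| = (0.8361,-0.5485); ey = (0.5485,0.8361)
θ=39°: P = B + -2.66·ex + 3.04·ey = (1.7747,5.8889)
θ=55°: B = A + 3.00·(cos55°, sin55°) = (1.7207, 2.4575)
θ=55°: |BD| = 8.6363
θ=55°: circle(B,6.00) ∩ circle(D,3.00): a=5.8813, h=1.1875
θ=55°:   candidates: C₊=(7.6968,1.9223) cross=10.256; C₋=(7.0210,-0.3545) cross=-10.256
θ=55°:   branch - wants cross < 0 → take C=(7.0210,-0.3545) (cross=-10.256)
θ=55°: ex = (C−B)/|BC| = (0.8834,-0.4687); ey = (0.4687,0.8834)
θ=55°: P = B + -2.66·ex + 3.04·ey = (0.7956,6.3896)
θ=337°: B = A + 3.00·(cos337°, sin337°) = (2.7615, -1.1722)
θ=337°: |BD| = 7.3328
θ=337°: circle(B,6.00) ∩ circle(D,3.00): a=5.5074, h=2.3808
θ=337°:   candidates: C₊=(7.8175,2.0584) cross=17.458; C₋=(8.5787,-2.6420) cross=-17.458
θ=337°:   branch - wants cross < 0 → take C=(8.5787,-2.6420) (cross=-17.458)
θ=337°: ex = (C−B)/|BC| = (0.9695,-0.2450); ey = (0.2450,0.9695)
θ=337°: P = B + -2.66·ex + 3.04·ey = (0.9272,2.4268)

θ=39°: 1.77 5.89
θ=55°: 0.80 6.39
θ=337°: 0.93 2.43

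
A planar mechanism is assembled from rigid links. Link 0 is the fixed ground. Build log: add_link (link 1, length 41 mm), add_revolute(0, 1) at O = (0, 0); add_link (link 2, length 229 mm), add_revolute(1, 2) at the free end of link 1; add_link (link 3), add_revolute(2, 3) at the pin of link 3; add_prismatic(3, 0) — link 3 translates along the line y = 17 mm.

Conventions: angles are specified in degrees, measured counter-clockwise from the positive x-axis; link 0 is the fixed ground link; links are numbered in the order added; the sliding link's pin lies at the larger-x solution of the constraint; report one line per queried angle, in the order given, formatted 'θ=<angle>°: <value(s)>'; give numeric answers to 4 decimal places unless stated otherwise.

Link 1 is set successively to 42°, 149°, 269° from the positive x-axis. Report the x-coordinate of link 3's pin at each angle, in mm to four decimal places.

geometry: r = 41 mm, L = 229 mm, e = 17 mm
θ=42°: crank pin P = (r cos θ, r sin θ) = (30.468938, 27.434355)
θ=42°: h = r sin θ − e = 27.434355 − 17 = 10.434355
θ=42°: x = r cos θ + √(L² − h²) = 30.468938 + 228.762156 = 259.231094
θ=149°: crank pin P = (r cos θ, r sin θ) = (-35.143859, 21.116561)
θ=149°: h = r sin θ − e = 21.116561 − 17 = 4.116561
θ=149°: x = r cos θ + √(L² − h²) = -35.143859 + 228.962997 = 193.819138
θ=269°: crank pin P = (r cos θ, r sin θ) = (-0.715549, -40.993756)
θ=269°: h = r sin θ − e = -40.993756 − 17 = -57.993756
θ=269°: x = r cos θ + √(L² − h²) = -0.715549 + 221.534928 = 220.819379

θ=42°: 259.2311
θ=149°: 193.8191
θ=269°: 220.8194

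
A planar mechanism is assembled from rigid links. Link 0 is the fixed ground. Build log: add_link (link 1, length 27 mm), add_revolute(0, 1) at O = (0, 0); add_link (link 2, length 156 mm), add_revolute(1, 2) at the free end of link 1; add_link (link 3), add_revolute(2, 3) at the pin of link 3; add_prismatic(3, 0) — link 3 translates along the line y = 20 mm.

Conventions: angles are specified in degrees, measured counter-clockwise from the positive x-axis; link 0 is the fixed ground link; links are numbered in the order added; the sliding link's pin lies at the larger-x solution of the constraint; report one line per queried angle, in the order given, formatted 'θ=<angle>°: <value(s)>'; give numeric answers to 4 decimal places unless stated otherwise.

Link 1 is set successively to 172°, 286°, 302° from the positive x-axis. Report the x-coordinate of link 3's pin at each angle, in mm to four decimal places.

geometry: r = 27 mm, L = 156 mm, e = 20 mm
θ=172°: crank pin P = (r cos θ, r sin θ) = (-26.737238, 3.757674)
θ=172°: h = r sin θ − e = 3.757674 − 20 = -16.242326
θ=172°: x = r cos θ + √(L² − h²) = -26.737238 + 155.152141 = 128.414903
θ=286°: crank pin P = (r cos θ, r sin θ) = (7.442209, -25.954066)
θ=286°: h = r sin θ − e = -25.954066 − 20 = -45.954066
θ=286°: x = r cos θ + √(L² − h²) = 7.442209 + 149.077912 = 156.520121
θ=302°: crank pin P = (r cos θ, r sin θ) = (14.307820, -22.897299)
θ=302°: h = r sin θ − e = -22.897299 − 20 = -42.897299
θ=302°: x = r cos θ + √(L² − h²) = 14.307820 + 149.986072 = 164.293892

θ=172°: 128.4149
θ=286°: 156.5201
θ=302°: 164.2939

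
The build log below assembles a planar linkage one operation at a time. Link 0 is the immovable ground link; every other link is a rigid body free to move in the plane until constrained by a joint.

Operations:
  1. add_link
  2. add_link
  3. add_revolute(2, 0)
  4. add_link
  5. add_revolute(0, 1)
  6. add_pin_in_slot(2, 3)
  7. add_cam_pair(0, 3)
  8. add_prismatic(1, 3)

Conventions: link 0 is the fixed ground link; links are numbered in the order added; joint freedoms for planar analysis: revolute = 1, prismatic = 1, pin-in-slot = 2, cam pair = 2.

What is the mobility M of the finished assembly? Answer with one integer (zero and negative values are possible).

(L,J1,J2)=(1,0,0); link0 fixed
link1: (2,0,0)
link2: (3,0,0)
R 2-0 [J1]: (3,1,0)
link3: (4,1,0)
R 0-1 [J1]: (4,2,0)
PS 2-3 [J2]: (4,2,1)
C 0-3 [J2]: (4,2,2)
P 1-3 [J1]: (4,3,2)
Grübler: 3·3 − 2·3 − 2 = 1

M = 1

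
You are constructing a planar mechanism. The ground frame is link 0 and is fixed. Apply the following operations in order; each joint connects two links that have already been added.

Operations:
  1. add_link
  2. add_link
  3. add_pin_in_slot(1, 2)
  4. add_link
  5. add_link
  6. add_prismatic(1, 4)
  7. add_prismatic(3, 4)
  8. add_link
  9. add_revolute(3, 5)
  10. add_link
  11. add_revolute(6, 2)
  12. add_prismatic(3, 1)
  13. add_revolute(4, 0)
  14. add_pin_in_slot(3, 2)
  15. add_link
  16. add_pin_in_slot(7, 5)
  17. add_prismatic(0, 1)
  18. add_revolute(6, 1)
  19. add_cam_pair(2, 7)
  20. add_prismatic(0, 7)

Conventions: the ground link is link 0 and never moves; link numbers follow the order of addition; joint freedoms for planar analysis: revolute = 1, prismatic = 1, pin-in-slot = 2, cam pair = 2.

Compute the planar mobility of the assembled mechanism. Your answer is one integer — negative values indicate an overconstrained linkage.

L=1 J1=0 J2=0
add link → L=2 J1=0 J2=0
add link → L=3 J1=0 J2=0
PS@1,2 dof=2 J2 → L=3 J1=0 J2=1
add link → L=4 J1=0 J2=1
add link → L=5 J1=0 J2=1
P@1,4 dof=1 J1 → L=5 J1=1 J2=1
P@3,4 dof=1 J1 → L=5 J1=2 J2=1
add link → L=6 J1=2 J2=1
R@3,5 dof=1 J1 → L=6 J1=3 J2=1
add link → L=7 J1=3 J2=1
R@6,2 dof=1 J1 → L=7 J1=4 J2=1
P@3,1 dof=1 J1 → L=7 J1=5 J2=1
R@4,0 dof=1 J1 → L=7 J1=6 J2=1
PS@3,2 dof=2 J2 → L=7 J1=6 J2=2
add link → L=8 J1=6 J2=2
PS@7,5 dof=2 J2 → L=8 J1=6 J2=3
P@0,1 dof=1 J1 → L=8 J1=7 J2=3
R@6,1 dof=1 J1 → L=8 J1=8 J2=3
C@2,7 dof=2 J2 → L=8 J1=8 J2=4
P@0,7 dof=1 J1 → L=8 J1=9 J2=4
M=3(L−1)−2J1−J2=3·7−2·9−4=-1

M = -1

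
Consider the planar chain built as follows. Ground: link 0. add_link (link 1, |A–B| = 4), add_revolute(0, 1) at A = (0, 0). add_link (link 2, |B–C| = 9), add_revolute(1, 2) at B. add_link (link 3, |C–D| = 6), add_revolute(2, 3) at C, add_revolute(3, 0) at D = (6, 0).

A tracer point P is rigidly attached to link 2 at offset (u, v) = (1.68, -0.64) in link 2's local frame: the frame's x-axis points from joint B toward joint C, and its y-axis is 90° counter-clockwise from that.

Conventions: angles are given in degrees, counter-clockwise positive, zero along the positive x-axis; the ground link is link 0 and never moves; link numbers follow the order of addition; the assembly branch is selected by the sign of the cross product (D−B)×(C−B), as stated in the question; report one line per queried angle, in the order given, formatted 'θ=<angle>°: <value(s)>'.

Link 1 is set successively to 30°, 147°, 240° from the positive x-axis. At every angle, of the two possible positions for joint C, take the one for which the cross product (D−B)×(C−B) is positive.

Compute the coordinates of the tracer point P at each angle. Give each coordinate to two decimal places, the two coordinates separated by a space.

A=(0,0), D=(6.00,0)
θ=30°: B = A + 4.00·(cos30°, sin30°) = (3.4641, 2.0000)
θ=30°: |BD| = 3.2297
θ=30°: circle(B,9.00) ∩ circle(D,6.00): a=8.5815, h=2.7126
θ=30°:   candidates: C₊=(11.8820,-1.1843) cross=8.761; C₋=(8.5224,-5.4440) cross=-8.761
θ=30°:   branch + wants cross > 0 → take C=(11.8820,-1.1843) (cross=8.761)
θ=30°: ex = (C−B)/|BC| = (0.9353,-0.3538); ey = (0.3538,0.9353)
θ=30°: P = B + 1.68·ex + -0.64·ey = (4.8090,0.8070)
θ=147°: B = A + 4.00·(cos147°, sin147°) = (-3.3547, 2.1786)
θ=147°: |BD| = 9.6050
θ=147°: circle(B,9.00) ∩ circle(D,6.00): a=7.1450, h=5.4725
θ=147°:   candidates: C₊=(4.8454,5.8879) cross=52.564; C₋=(2.3629,-4.7719) cross=-52.564
θ=147°:   branch + wants cross > 0 → take C=(4.8454,5.8879) (cross=52.564)
θ=147°: ex = (C−B)/|BC| = (0.9111,0.4121); ey = (-0.4121,0.9111)
θ=147°: P = B + 1.68·ex + -0.64·ey = (-1.5602,2.2878)
θ=240°: B = A + 4.00·(cos240°, sin240°) = (-2.0000, -3.4641)
θ=240°: |BD| = 8.7178
θ=240°: circle(B,9.00) ∩ circle(D,6.00): a=6.9398, h=5.7305
θ=240°:   candidates: C₊=(2.0913,4.5522) cross=49.957; C₋=(6.6455,-5.9652) cross=-49.957
θ=240°:   branch + wants cross > 0 → take C=(2.0913,4.5522) (cross=49.957)
θ=240°: ex = (C−B)/|BC| = (0.4546,0.8907); ey = (-0.8907,0.4546)
θ=240°: P = B + 1.68·ex + -0.64·ey = (-0.6662,-2.2587)

θ=30°: 4.81 0.81
θ=147°: -1.56 2.29
θ=240°: -0.67 -2.26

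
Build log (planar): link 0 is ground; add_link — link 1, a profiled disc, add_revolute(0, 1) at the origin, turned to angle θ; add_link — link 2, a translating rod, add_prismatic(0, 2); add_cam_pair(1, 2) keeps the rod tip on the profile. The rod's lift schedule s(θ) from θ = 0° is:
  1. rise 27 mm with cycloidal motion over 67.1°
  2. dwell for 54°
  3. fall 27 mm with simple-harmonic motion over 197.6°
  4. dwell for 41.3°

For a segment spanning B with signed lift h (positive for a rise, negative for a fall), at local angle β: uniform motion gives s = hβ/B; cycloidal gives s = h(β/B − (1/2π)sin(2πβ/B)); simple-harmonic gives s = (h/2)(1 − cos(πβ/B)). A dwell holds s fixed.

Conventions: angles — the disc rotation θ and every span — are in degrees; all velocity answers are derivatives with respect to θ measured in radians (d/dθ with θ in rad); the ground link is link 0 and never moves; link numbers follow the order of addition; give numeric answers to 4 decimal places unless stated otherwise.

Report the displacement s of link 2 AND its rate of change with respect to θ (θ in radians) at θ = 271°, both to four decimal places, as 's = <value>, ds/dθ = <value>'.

seg 1 [0°–67.1°] cycloidal, h=27: full span → s += 27 → s = 27.0000
seg 2 [67.1°–121.1°] dwell: s stays 27.0000
seg 3 [121.1°–318.7°] simple-harmonic, h=-27: θ=271° here. β=149.9, B=197.6. -27/2·(1 − cos(π·0.7586)) = -23.3004 → s = 3.6996
velocity in seg [121.1°–318.7°] (simple-harmonic), θ in radians: β = 149.9° = 2.6162 rad, B = 197.6° = 3.4488 rad; ds/dθ = (πh/(2B)) sin(πβ/B) = (π·(-27)/(2·3.4488)) sin(π·0.7586) = -8.457522 mm/rad

s = 3.6996, ds/dθ = -8.4575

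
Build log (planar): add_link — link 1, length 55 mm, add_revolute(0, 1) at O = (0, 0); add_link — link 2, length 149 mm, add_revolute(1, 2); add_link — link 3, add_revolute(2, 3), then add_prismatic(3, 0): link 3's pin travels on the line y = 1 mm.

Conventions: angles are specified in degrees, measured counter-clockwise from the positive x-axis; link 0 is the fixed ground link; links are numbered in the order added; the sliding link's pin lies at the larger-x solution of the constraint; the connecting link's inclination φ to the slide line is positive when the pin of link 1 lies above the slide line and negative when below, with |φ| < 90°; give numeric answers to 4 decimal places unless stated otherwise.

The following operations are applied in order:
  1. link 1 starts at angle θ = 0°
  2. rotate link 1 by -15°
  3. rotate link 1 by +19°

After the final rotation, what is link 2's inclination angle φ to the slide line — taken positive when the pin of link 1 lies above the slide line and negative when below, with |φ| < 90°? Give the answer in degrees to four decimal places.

geometry: r = 55 mm, L = 149 mm, e = 1 mm; θ starts at 0°
rotate link 1 by -15°: θ ← 0° -15° = -15°
rotate link 1 by +19°: θ ← -15° +19° = 4°
h = r sin θ − e = 3.836606 − 1 = 2.836606
sin φ = h / L = 2.836606 / 149 = 0.01903762
φ = arcsin(0.01903762) = 1.090841°

1.0908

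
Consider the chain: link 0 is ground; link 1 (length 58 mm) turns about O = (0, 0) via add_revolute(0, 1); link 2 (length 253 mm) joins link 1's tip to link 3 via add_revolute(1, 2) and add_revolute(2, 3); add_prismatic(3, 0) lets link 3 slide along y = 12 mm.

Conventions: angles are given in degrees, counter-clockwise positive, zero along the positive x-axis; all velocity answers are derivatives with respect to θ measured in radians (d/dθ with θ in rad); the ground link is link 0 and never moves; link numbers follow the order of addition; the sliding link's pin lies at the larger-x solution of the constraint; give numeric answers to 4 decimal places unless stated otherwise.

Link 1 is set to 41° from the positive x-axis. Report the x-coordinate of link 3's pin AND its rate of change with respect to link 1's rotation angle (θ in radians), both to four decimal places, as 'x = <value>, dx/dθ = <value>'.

geometry: r = 58 mm, L = 253 mm, e = 12 mm
crank pin P = (r cos θ, r sin θ) = (43.773156, 38.051424)
h = r sin θ − e = 38.051424 − 12 = 26.051424
x = r cos θ + √(L² − h²) = 43.773156 + 251.655167 = 295.428323
dx/dθ = −r sin θ − h·r cos θ/√(L² − h²) (θ in radians; h = 26.051424) = -42.582835

x = 295.4283, dx/dθ = -42.5828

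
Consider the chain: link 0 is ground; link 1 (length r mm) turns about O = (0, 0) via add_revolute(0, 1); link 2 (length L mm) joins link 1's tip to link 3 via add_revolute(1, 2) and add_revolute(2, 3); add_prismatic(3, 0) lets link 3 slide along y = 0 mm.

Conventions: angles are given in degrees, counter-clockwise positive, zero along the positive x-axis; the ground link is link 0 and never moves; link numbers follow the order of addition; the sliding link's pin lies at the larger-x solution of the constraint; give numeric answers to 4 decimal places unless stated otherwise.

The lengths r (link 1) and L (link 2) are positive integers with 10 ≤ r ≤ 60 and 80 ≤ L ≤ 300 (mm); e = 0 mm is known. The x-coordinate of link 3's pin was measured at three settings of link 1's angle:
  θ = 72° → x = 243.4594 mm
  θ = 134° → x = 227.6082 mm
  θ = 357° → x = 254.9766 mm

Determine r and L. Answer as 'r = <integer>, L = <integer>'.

constraint per measurement: (x − r cos θ)² + (r sin θ − e)² = L²
subtracting the θ₁ and θ₂ equations cancels the r² and L² terms:
r = (x₁² − x₂²) / (2[(x₁cos θ₁ + e sin θ₁) − (x₂cos θ₂ + e sin θ₂)]) = 16.0000 → r = 16
L² = (x₁ − r cos θ₁)² + (r sin θ₁ − e)² = 57121.0205 → L = 239.0000 → L = 239
check at θ₃=357°: x = 254.9766 (printed 254.9766) ✓

r = 16, L = 239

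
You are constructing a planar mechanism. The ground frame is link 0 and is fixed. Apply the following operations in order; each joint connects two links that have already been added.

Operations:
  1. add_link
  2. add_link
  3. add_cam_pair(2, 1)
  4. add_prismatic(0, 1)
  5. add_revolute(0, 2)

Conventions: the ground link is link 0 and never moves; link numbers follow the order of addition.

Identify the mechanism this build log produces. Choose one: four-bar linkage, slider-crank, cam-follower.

links: 3 (incl. ground); joints: 1 revolute, 1 prismatic, 1 higher (cam) pair, forming one closed loop
3 links, revolute + prismatic + higher pair in one loop → cam-follower

cam-follower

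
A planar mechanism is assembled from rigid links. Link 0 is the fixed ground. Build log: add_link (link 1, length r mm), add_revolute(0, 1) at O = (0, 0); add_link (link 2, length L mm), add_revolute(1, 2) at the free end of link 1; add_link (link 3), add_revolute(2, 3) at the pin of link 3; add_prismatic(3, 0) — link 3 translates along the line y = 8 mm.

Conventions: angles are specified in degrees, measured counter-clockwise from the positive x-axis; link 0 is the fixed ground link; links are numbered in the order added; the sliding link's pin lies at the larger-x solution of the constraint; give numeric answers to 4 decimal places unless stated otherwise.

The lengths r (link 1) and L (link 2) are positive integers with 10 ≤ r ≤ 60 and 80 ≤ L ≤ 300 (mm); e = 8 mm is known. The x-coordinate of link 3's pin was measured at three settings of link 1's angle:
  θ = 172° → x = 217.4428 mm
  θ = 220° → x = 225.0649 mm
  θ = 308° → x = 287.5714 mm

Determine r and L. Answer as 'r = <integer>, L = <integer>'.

constraint per measurement: (x − r cos θ)² + (r sin θ − e)² = L²
subtracting the θ₁ and θ₂ equations cancels the r² and L² terms:
r = (x₁² − x₂²) / (2[(x₁cos θ₁ + e sin θ₁) − (x₂cos θ₂ + e sin θ₂)]) = 46.0000 → r = 46
L² = (x₁ − r cos θ₁)² + (r sin θ₁ − e)² = 69168.9927 → L = 263.0000 → L = 263
check at θ₃=308°: x = 287.5714 (printed 287.5714) ✓

r = 46, L = 263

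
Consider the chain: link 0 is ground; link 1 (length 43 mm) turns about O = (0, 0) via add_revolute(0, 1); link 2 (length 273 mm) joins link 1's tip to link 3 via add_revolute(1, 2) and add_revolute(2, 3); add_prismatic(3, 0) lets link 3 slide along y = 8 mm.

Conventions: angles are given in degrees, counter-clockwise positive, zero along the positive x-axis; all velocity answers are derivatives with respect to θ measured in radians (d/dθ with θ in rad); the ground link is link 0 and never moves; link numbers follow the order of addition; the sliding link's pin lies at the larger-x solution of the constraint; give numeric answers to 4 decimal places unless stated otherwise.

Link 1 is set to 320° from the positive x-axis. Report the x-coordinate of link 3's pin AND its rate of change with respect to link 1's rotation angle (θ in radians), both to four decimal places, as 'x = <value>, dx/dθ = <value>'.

geometry: r = 43 mm, L = 273 mm, e = 8 mm
crank pin P = (r cos θ, r sin θ) = (32.939911, -27.639867)
h = r sin θ − e = -27.639867 − 8 = -35.639867
x = r cos θ + √(L² − h²) = 32.939911 + 270.663629 = 303.603540
dx/dθ = −r sin θ − h·r cos θ/√(L² − h²) (θ in radians; h = -35.639867) = 31.977258

x = 303.6035, dx/dθ = 31.9773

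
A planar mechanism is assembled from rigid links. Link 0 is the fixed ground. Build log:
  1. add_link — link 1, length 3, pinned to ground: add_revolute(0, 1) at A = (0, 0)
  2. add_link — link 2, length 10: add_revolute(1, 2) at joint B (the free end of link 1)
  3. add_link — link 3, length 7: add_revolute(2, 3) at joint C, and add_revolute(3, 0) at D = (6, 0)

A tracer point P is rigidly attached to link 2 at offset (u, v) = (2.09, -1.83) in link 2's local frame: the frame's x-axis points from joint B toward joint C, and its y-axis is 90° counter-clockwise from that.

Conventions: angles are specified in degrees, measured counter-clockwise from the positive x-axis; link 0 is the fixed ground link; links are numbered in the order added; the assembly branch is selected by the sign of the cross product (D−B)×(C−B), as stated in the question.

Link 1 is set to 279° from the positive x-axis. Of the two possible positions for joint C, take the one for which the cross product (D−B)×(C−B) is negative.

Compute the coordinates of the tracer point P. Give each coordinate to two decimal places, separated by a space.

A=(0,0), D=(6.00,0)
B = A + 3.00·(cos279°, sin279°) = (0.4693, -2.9631)
|BD| = 6.2744
circle(B,10.00) ∩ circle(D,7.00): a=7.2013, h=6.9384
  candidates: C₊=(3.5404,6.5537) cross=43.534; C₋=(10.0936,-5.6782) cross=-43.534
  branch - wants cross < 0 → take C=(10.0936,-5.6782) (cross=-43.534)
ex = (C−B)/|BC| = (0.9624,-0.2715); ey = (0.2715,0.9624)
P = B + 2.09·ex + -1.83·ey = (1.9839,-5.2918)

1.98 -5.29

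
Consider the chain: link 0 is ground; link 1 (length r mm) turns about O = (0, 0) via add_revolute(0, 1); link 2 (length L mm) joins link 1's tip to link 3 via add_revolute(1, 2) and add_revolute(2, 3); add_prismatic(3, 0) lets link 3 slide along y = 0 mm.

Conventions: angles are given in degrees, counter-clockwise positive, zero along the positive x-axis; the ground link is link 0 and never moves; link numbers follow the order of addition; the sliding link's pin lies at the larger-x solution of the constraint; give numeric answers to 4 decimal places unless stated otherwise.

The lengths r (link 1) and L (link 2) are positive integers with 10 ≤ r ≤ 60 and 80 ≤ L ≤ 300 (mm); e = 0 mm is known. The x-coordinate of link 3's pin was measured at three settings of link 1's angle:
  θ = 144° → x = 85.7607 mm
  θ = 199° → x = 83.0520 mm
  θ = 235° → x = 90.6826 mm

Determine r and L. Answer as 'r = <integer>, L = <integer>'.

constraint per measurement: (x − r cos θ)² + (r sin θ − e)² = L²
subtracting the θ₁ and θ₂ equations cancels the r² and L² terms:
r = (x₁² − x₂²) / (2[(x₁cos θ₁ + e sin θ₁) − (x₂cos θ₂ + e sin θ₂)]) = 24.9998 → r = 25
L² = (x₁ − r cos θ₁)² + (r sin θ₁ − e)² = 11448.9909 → L = 107.0000 → L = 107
check at θ₃=235°: x = 90.6826 (printed 90.6826) ✓

r = 25, L = 107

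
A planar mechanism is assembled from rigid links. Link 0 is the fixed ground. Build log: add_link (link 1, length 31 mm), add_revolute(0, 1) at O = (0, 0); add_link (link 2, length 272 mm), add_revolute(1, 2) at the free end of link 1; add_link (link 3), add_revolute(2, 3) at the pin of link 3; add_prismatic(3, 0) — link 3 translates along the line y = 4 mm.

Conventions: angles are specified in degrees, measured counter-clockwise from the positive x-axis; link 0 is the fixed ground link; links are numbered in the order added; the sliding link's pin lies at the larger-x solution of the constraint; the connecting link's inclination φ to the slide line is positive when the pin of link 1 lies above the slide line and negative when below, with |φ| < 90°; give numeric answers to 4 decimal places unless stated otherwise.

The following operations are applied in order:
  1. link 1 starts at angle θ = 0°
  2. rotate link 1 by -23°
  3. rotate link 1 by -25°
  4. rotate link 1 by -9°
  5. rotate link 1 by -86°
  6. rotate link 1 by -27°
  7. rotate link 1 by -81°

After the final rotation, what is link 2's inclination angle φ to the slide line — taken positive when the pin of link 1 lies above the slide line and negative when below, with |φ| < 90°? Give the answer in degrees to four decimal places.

geometry: r = 31 mm, L = 272 mm, e = 4 mm; θ starts at 0°
rotate link 1 by -23°: θ ← 0° -23° = -23°
rotate link 1 by -25°: θ ← -23° -25° = -48°
rotate link 1 by -9°: θ ← -48° -9° = -57°
rotate link 1 by -86°: θ ← -57° -86° = -143°
rotate link 1 by -27°: θ ← -143° -27° = -170°
rotate link 1 by -81°: θ ← -170° -81° = -251°
h = r sin θ − e = 29.311076 − 4 = 25.311076
sin φ = h / L = 25.311076 / 272 = 0.09305543
φ = arcsin(0.09305543) = 5.339408°

5.3394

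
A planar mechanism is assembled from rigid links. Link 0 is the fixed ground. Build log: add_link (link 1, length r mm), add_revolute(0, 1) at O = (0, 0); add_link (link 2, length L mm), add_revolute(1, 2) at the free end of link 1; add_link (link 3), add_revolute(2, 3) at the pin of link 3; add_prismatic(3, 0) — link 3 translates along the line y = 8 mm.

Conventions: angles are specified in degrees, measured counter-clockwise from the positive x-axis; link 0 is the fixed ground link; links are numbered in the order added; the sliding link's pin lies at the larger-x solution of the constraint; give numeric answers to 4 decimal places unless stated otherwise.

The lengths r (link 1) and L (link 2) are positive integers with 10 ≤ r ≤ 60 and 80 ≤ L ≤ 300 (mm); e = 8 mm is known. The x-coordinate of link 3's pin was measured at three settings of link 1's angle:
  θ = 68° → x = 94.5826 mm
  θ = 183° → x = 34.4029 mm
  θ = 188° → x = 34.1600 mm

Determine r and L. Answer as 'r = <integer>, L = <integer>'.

constraint per measurement: (x − r cos θ)² + (r sin θ − e)² = L²
subtracting the θ₁ and θ₂ equations cancels the r² and L² terms:
r = (x₁² − x₂²) / (2[(x₁cos θ₁ + e sin θ₁) − (x₂cos θ₂ + e sin θ₂)]) = 49.9999 → r = 50
L² = (x₁ − r cos θ₁)² + (r sin θ₁ − e)² = 7224.9946 → L = 85.0000 → L = 85
check at θ₃=188°: x = 34.1600 (printed 34.1600) ✓

r = 50, L = 85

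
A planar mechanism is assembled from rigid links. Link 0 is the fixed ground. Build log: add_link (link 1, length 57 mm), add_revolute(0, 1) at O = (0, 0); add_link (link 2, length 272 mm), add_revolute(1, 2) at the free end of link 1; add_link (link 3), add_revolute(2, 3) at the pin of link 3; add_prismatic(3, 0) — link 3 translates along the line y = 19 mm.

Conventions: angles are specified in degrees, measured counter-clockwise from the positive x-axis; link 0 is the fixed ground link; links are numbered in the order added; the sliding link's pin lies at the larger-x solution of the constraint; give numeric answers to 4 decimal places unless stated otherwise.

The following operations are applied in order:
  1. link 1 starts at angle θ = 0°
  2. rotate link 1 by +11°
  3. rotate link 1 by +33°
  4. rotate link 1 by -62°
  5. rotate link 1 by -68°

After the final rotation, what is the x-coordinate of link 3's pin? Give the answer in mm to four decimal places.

geometry: r = 57 mm, L = 272 mm, e = 19 mm; θ starts at 0°
rotate link 1 by +11°: θ ← 0° +11° = 11°
rotate link 1 by +33°: θ ← 11° +33° = 44°
rotate link 1 by -62°: θ ← 44° -62° = -18°
rotate link 1 by -68°: θ ← -18° -68° = -86°
crank pin P = (r cos θ, r sin θ) = (3.976119, -56.861151)
h = r sin θ − e = -56.861151 − 19 = -75.861151
x = r cos θ + √(L² − h²) = 3.976119 + 261.206979 = 265.183098

265.1831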